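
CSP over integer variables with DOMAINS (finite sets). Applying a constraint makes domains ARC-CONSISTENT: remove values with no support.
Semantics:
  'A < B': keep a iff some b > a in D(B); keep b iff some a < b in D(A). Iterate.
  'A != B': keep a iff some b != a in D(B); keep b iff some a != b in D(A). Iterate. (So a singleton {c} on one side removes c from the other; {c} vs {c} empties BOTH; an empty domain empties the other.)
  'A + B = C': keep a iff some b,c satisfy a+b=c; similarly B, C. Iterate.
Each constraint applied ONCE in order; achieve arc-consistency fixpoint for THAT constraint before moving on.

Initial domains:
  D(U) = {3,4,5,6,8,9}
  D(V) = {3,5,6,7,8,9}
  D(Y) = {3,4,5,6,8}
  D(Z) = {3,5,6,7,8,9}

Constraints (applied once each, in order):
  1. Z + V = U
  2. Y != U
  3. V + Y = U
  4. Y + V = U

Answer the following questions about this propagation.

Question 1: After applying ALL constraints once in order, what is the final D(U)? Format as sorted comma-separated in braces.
Answer: {6,8,9}

Derivation:
Constraint 1 (Z + V = U) on D(Z)={3,5,6,7,8,9} D(V)={3,5,6,7,8,9} D(U)={3,4,5,6,8,9}: Z {3,5,6,7,8,9}->{3,5,6}; V {3,5,6,7,8,9}->{3,5,6}; U {3,4,5,6,8,9}->{6,8,9}
Constraint 2 (Y != U) on D(Y)={3,4,5,6,8} D(U)={6,8,9}: no change
Constraint 3 (V + Y = U) on D(V)={3,5,6} D(Y)={3,4,5,6,8} D(U)={6,8,9}: Y {3,4,5,6,8}->{3,4,5,6}
Constraint 4 (Y + V = U) on D(Y)={3,4,5,6} D(V)={3,5,6} D(U)={6,8,9}: no change
So after all 4 constraints: D(U) = {6,8,9}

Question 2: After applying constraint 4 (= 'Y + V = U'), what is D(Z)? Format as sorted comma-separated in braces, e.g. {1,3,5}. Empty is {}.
Answer: {3,5,6}

Derivation:
Constraint 1 (Z + V = U) on D(Z)={3,5,6,7,8,9} D(V)={3,5,6,7,8,9} D(U)={3,4,5,6,8,9}: Z {3,5,6,7,8,9}->{3,5,6}; V {3,5,6,7,8,9}->{3,5,6}; U {3,4,5,6,8,9}->{6,8,9}
Constraint 2 (Y != U) on D(Y)={3,4,5,6,8} D(U)={6,8,9}: no change
Constraint 3 (V + Y = U) on D(V)={3,5,6} D(Y)={3,4,5,6,8} D(U)={6,8,9}: Y {3,4,5,6,8}->{3,4,5,6}
Constraint 4 (Y + V = U) on D(Y)={3,4,5,6} D(V)={3,5,6} D(U)={6,8,9}: no change
So after constraint 4: D(Z) = {3,5,6}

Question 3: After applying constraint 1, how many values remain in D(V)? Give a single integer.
Constraint 1 (Z + V = U) on D(Z)={3,5,6,7,8,9} D(V)={3,5,6,7,8,9} D(U)={3,4,5,6,8,9}: Z {3,5,6,7,8,9}->{3,5,6}; V {3,5,6,7,8,9}->{3,5,6}; U {3,4,5,6,8,9}->{6,8,9}
So after constraint 1: D(V)={3,5,6}, size = 3

Answer: 3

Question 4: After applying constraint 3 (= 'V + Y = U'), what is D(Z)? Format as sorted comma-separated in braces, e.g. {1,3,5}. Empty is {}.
Constraint 1 (Z + V = U) on D(Z)={3,5,6,7,8,9} D(V)={3,5,6,7,8,9} D(U)={3,4,5,6,8,9}: Z {3,5,6,7,8,9}->{3,5,6}; V {3,5,6,7,8,9}->{3,5,6}; U {3,4,5,6,8,9}->{6,8,9}
Constraint 2 (Y != U) on D(Y)={3,4,5,6,8} D(U)={6,8,9}: no change
Constraint 3 (V + Y = U) on D(V)={3,5,6} D(Y)={3,4,5,6,8} D(U)={6,8,9}: Y {3,4,5,6,8}->{3,4,5,6}
So after constraint 3: D(Z) = {3,5,6}

Answer: {3,5,6}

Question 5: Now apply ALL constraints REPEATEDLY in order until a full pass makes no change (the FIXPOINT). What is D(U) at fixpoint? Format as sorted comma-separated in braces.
Answer: {6,8,9}

Derivation:
pass 0 (initial): D(U)={3,4,5,6,8,9}
pass 1: U {3,4,5,6,8,9}->{6,8,9}; V {3,5,6,7,8,9}->{3,5,6}; Y {3,4,5,6,8}->{3,4,5,6}; Z {3,5,6,7,8,9}->{3,5,6}
pass 2: no change
Fixpoint after 2 passes: D(U) = {6,8,9}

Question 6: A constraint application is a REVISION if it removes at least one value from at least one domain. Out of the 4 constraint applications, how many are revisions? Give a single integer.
Constraint 1 (Z + V = U) on D(Z)={3,5,6,7,8,9} D(V)={3,5,6,7,8,9} D(U)={3,4,5,6,8,9}: Z {3,5,6,7,8,9}->{3,5,6}; V {3,5,6,7,8,9}->{3,5,6}; U {3,4,5,6,8,9}->{6,8,9} => REVISION
Constraint 2 (Y != U) on D(Y)={3,4,5,6,8} D(U)={6,8,9}: no change => not a revision
Constraint 3 (V + Y = U) on D(V)={3,5,6} D(Y)={3,4,5,6,8} D(U)={6,8,9}: Y {3,4,5,6,8}->{3,4,5,6} => REVISION
Constraint 4 (Y + V = U) on D(Y)={3,4,5,6} D(V)={3,5,6} D(U)={6,8,9}: no change => not a revision
Total revisions = 2

Answer: 2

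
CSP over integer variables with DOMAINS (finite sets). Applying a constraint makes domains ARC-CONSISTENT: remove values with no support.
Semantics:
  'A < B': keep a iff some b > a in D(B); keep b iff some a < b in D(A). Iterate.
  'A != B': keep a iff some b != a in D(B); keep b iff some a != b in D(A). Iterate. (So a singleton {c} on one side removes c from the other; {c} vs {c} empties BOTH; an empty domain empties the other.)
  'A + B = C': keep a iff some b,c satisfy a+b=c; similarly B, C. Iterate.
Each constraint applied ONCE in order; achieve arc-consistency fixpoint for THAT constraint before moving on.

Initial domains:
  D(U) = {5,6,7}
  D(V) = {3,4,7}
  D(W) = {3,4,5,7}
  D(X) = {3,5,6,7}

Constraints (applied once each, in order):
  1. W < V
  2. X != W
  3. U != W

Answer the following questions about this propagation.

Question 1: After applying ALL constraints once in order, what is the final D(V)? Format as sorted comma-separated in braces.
Constraint 1 (W < V) on D(W)={3,4,5,7} D(V)={3,4,7}: W {3,4,5,7}->{3,4,5}; V {3,4,7}->{4,7}
Constraint 2 (X != W) on D(X)={3,5,6,7} D(W)={3,4,5}: no change
Constraint 3 (U != W) on D(U)={5,6,7} D(W)={3,4,5}: no change
So after all 3 constraints: D(V) = {4,7}

Answer: {4,7}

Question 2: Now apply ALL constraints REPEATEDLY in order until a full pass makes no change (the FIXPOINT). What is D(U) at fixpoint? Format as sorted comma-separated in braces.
pass 0 (initial): D(U)={5,6,7}
pass 1: V {3,4,7}->{4,7}; W {3,4,5,7}->{3,4,5}
pass 2: no change
Fixpoint after 2 passes: D(U) = {5,6,7}

Answer: {5,6,7}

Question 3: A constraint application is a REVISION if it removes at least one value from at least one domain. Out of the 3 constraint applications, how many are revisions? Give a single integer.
Constraint 1 (W < V) on D(W)={3,4,5,7} D(V)={3,4,7}: W {3,4,5,7}->{3,4,5}; V {3,4,7}->{4,7} => REVISION
Constraint 2 (X != W) on D(X)={3,5,6,7} D(W)={3,4,5}: no change => not a revision
Constraint 3 (U != W) on D(U)={5,6,7} D(W)={3,4,5}: no change => not a revision
Total revisions = 1

Answer: 1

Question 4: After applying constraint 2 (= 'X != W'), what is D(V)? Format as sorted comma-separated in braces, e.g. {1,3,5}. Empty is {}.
Constraint 1 (W < V) on D(W)={3,4,5,7} D(V)={3,4,7}: W {3,4,5,7}->{3,4,5}; V {3,4,7}->{4,7}
Constraint 2 (X != W) on D(X)={3,5,6,7} D(W)={3,4,5}: no change
So after constraint 2: D(V) = {4,7}

Answer: {4,7}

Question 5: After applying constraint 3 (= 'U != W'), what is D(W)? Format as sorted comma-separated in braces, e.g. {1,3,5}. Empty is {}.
Constraint 1 (W < V) on D(W)={3,4,5,7} D(V)={3,4,7}: W {3,4,5,7}->{3,4,5}; V {3,4,7}->{4,7}
Constraint 2 (X != W) on D(X)={3,5,6,7} D(W)={3,4,5}: no change
Constraint 3 (U != W) on D(U)={5,6,7} D(W)={3,4,5}: no change
So after constraint 3: D(W) = {3,4,5}

Answer: {3,4,5}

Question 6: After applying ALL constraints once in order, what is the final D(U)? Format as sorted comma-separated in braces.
Answer: {5,6,7}

Derivation:
Constraint 1 (W < V) on D(W)={3,4,5,7} D(V)={3,4,7}: W {3,4,5,7}->{3,4,5}; V {3,4,7}->{4,7}
Constraint 2 (X != W) on D(X)={3,5,6,7} D(W)={3,4,5}: no change
Constraint 3 (U != W) on D(U)={5,6,7} D(W)={3,4,5}: no change
So after all 3 constraints: D(U) = {5,6,7}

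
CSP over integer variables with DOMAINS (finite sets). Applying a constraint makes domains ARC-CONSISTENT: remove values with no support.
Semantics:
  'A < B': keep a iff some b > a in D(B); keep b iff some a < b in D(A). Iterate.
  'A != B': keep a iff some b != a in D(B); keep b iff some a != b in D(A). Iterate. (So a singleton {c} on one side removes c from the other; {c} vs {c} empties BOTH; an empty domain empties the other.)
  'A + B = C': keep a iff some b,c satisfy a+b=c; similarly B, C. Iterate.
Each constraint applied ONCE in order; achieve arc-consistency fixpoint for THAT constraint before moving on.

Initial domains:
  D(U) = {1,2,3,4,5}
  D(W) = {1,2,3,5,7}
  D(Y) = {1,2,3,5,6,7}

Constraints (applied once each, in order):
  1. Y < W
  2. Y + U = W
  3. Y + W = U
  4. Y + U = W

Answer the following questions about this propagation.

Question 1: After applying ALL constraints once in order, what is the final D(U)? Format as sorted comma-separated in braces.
Answer: {}

Derivation:
Constraint 1 (Y < W) on D(Y)={1,2,3,5,6,7} D(W)={1,2,3,5,7}: Y {1,2,3,5,6,7}->{1,2,3,5,6}; W {1,2,3,5,7}->{2,3,5,7}
Constraint 2 (Y + U = W) on D(Y)={1,2,3,5,6} D(U)={1,2,3,4,5} D(W)={2,3,5,7}: no change
Constraint 3 (Y + W = U) on D(Y)={1,2,3,5,6} D(W)={2,3,5,7} D(U)={1,2,3,4,5}: Y {1,2,3,5,6}->{1,2,3}; W {2,3,5,7}->{2,3}; U {1,2,3,4,5}->{3,4,5}
Constraint 4 (Y + U = W) on D(Y)={1,2,3} D(U)={3,4,5} D(W)={2,3}: Y {1,2,3}->{}; U {3,4,5}->{}; W {2,3}->{}
So after all 4 constraints: D(U) = {}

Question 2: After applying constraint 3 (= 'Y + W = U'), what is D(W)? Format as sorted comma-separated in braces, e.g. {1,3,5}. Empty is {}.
Constraint 1 (Y < W) on D(Y)={1,2,3,5,6,7} D(W)={1,2,3,5,7}: Y {1,2,3,5,6,7}->{1,2,3,5,6}; W {1,2,3,5,7}->{2,3,5,7}
Constraint 2 (Y + U = W) on D(Y)={1,2,3,5,6} D(U)={1,2,3,4,5} D(W)={2,3,5,7}: no change
Constraint 3 (Y + W = U) on D(Y)={1,2,3,5,6} D(W)={2,3,5,7} D(U)={1,2,3,4,5}: Y {1,2,3,5,6}->{1,2,3}; W {2,3,5,7}->{2,3}; U {1,2,3,4,5}->{3,4,5}
So after constraint 3: D(W) = {2,3}

Answer: {2,3}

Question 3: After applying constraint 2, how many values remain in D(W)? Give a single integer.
Constraint 1 (Y < W) on D(Y)={1,2,3,5,6,7} D(W)={1,2,3,5,7}: Y {1,2,3,5,6,7}->{1,2,3,5,6}; W {1,2,3,5,7}->{2,3,5,7}
Constraint 2 (Y + U = W) on D(Y)={1,2,3,5,6} D(U)={1,2,3,4,5} D(W)={2,3,5,7}: no change
So after constraint 2: D(W)={2,3,5,7}, size = 4

Answer: 4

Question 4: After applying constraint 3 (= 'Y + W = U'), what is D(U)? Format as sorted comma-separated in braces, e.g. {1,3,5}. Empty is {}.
Constraint 1 (Y < W) on D(Y)={1,2,3,5,6,7} D(W)={1,2,3,5,7}: Y {1,2,3,5,6,7}->{1,2,3,5,6}; W {1,2,3,5,7}->{2,3,5,7}
Constraint 2 (Y + U = W) on D(Y)={1,2,3,5,6} D(U)={1,2,3,4,5} D(W)={2,3,5,7}: no change
Constraint 3 (Y + W = U) on D(Y)={1,2,3,5,6} D(W)={2,3,5,7} D(U)={1,2,3,4,5}: Y {1,2,3,5,6}->{1,2,3}; W {2,3,5,7}->{2,3}; U {1,2,3,4,5}->{3,4,5}
So after constraint 3: D(U) = {3,4,5}

Answer: {3,4,5}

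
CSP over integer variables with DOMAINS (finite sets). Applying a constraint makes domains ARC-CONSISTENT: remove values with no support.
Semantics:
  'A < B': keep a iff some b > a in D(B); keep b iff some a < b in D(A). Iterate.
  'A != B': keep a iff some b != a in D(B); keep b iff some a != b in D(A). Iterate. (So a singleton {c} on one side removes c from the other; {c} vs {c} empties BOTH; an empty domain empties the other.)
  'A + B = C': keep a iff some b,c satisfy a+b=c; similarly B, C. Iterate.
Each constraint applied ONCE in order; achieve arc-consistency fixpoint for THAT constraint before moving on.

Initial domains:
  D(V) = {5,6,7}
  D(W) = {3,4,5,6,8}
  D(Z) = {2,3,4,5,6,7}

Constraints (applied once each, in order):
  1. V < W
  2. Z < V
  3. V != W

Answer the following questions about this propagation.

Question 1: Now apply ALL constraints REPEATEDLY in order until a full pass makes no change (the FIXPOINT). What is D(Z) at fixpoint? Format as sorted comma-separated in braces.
Answer: {2,3,4,5,6}

Derivation:
pass 0 (initial): D(Z)={2,3,4,5,6,7}
pass 1: W {3,4,5,6,8}->{6,8}; Z {2,3,4,5,6,7}->{2,3,4,5,6}
pass 2: no change
Fixpoint after 2 passes: D(Z) = {2,3,4,5,6}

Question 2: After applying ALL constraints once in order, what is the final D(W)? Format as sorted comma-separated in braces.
Constraint 1 (V < W) on D(V)={5,6,7} D(W)={3,4,5,6,8}: W {3,4,5,6,8}->{6,8}
Constraint 2 (Z < V) on D(Z)={2,3,4,5,6,7} D(V)={5,6,7}: Z {2,3,4,5,6,7}->{2,3,4,5,6}
Constraint 3 (V != W) on D(V)={5,6,7} D(W)={6,8}: no change
So after all 3 constraints: D(W) = {6,8}

Answer: {6,8}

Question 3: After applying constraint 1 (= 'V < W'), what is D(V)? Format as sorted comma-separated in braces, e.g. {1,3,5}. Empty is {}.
Answer: {5,6,7}

Derivation:
Constraint 1 (V < W) on D(V)={5,6,7} D(W)={3,4,5,6,8}: W {3,4,5,6,8}->{6,8}
So after constraint 1: D(V) = {5,6,7}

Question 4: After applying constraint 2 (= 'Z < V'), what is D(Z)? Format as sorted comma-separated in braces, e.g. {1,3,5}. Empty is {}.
Answer: {2,3,4,5,6}

Derivation:
Constraint 1 (V < W) on D(V)={5,6,7} D(W)={3,4,5,6,8}: W {3,4,5,6,8}->{6,8}
Constraint 2 (Z < V) on D(Z)={2,3,4,5,6,7} D(V)={5,6,7}: Z {2,3,4,5,6,7}->{2,3,4,5,6}
So after constraint 2: D(Z) = {2,3,4,5,6}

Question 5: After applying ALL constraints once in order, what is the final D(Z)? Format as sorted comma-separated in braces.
Answer: {2,3,4,5,6}

Derivation:
Constraint 1 (V < W) on D(V)={5,6,7} D(W)={3,4,5,6,8}: W {3,4,5,6,8}->{6,8}
Constraint 2 (Z < V) on D(Z)={2,3,4,5,6,7} D(V)={5,6,7}: Z {2,3,4,5,6,7}->{2,3,4,5,6}
Constraint 3 (V != W) on D(V)={5,6,7} D(W)={6,8}: no change
So after all 3 constraints: D(Z) = {2,3,4,5,6}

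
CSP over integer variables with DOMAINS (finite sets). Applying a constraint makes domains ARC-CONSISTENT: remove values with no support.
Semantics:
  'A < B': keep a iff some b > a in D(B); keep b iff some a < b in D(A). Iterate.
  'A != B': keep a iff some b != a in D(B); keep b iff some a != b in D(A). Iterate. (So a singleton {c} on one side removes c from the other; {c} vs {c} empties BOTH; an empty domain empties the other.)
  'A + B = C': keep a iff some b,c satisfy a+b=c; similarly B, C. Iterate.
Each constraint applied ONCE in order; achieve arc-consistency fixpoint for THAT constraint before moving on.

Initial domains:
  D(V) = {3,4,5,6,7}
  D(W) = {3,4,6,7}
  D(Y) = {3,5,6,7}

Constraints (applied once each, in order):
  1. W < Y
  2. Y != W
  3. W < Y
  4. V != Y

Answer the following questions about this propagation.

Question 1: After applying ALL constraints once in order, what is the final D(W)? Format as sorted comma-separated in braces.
Answer: {3,4,6}

Derivation:
Constraint 1 (W < Y) on D(W)={3,4,6,7} D(Y)={3,5,6,7}: W {3,4,6,7}->{3,4,6}; Y {3,5,6,7}->{5,6,7}
Constraint 2 (Y != W) on D(Y)={5,6,7} D(W)={3,4,6}: no change
Constraint 3 (W < Y) on D(W)={3,4,6} D(Y)={5,6,7}: no change
Constraint 4 (V != Y) on D(V)={3,4,5,6,7} D(Y)={5,6,7}: no change
So after all 4 constraints: D(W) = {3,4,6}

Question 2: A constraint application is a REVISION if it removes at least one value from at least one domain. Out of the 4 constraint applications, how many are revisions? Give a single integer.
Answer: 1

Derivation:
Constraint 1 (W < Y) on D(W)={3,4,6,7} D(Y)={3,5,6,7}: W {3,4,6,7}->{3,4,6}; Y {3,5,6,7}->{5,6,7} => REVISION
Constraint 2 (Y != W) on D(Y)={5,6,7} D(W)={3,4,6}: no change => not a revision
Constraint 3 (W < Y) on D(W)={3,4,6} D(Y)={5,6,7}: no change => not a revision
Constraint 4 (V != Y) on D(V)={3,4,5,6,7} D(Y)={5,6,7}: no change => not a revision
Total revisions = 1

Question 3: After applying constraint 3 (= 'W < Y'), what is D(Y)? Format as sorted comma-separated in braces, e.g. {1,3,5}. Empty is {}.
Answer: {5,6,7}

Derivation:
Constraint 1 (W < Y) on D(W)={3,4,6,7} D(Y)={3,5,6,7}: W {3,4,6,7}->{3,4,6}; Y {3,5,6,7}->{5,6,7}
Constraint 2 (Y != W) on D(Y)={5,6,7} D(W)={3,4,6}: no change
Constraint 3 (W < Y) on D(W)={3,4,6} D(Y)={5,6,7}: no change
So after constraint 3: D(Y) = {5,6,7}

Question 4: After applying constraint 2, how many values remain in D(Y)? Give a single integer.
Constraint 1 (W < Y) on D(W)={3,4,6,7} D(Y)={3,5,6,7}: W {3,4,6,7}->{3,4,6}; Y {3,5,6,7}->{5,6,7}
Constraint 2 (Y != W) on D(Y)={5,6,7} D(W)={3,4,6}: no change
So after constraint 2: D(Y)={5,6,7}, size = 3

Answer: 3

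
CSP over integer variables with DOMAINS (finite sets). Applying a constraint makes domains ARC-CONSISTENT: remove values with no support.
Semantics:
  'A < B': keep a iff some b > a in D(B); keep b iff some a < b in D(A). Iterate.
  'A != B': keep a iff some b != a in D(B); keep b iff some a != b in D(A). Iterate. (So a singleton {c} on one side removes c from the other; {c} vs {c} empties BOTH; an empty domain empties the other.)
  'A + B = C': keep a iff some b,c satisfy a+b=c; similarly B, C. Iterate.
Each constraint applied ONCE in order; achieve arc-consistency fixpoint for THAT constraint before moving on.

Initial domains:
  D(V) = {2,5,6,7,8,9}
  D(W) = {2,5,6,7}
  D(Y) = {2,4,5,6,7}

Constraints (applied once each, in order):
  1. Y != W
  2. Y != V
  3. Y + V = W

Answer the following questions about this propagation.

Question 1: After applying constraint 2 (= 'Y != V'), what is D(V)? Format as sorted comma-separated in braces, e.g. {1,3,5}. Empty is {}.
Answer: {2,5,6,7,8,9}

Derivation:
Constraint 1 (Y != W) on D(Y)={2,4,5,6,7} D(W)={2,5,6,7}: no change
Constraint 2 (Y != V) on D(Y)={2,4,5,6,7} D(V)={2,5,6,7,8,9}: no change
So after constraint 2: D(V) = {2,5,6,7,8,9}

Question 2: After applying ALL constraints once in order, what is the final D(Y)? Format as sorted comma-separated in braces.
Answer: {2,4,5}

Derivation:
Constraint 1 (Y != W) on D(Y)={2,4,5,6,7} D(W)={2,5,6,7}: no change
Constraint 2 (Y != V) on D(Y)={2,4,5,6,7} D(V)={2,5,6,7,8,9}: no change
Constraint 3 (Y + V = W) on D(Y)={2,4,5,6,7} D(V)={2,5,6,7,8,9} D(W)={2,5,6,7}: Y {2,4,5,6,7}->{2,4,5}; V {2,5,6,7,8,9}->{2,5}; W {2,5,6,7}->{6,7}
So after all 3 constraints: D(Y) = {2,4,5}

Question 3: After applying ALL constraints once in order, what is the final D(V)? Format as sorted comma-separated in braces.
Answer: {2,5}

Derivation:
Constraint 1 (Y != W) on D(Y)={2,4,5,6,7} D(W)={2,5,6,7}: no change
Constraint 2 (Y != V) on D(Y)={2,4,5,6,7} D(V)={2,5,6,7,8,9}: no change
Constraint 3 (Y + V = W) on D(Y)={2,4,5,6,7} D(V)={2,5,6,7,8,9} D(W)={2,5,6,7}: Y {2,4,5,6,7}->{2,4,5}; V {2,5,6,7,8,9}->{2,5}; W {2,5,6,7}->{6,7}
So after all 3 constraints: D(V) = {2,5}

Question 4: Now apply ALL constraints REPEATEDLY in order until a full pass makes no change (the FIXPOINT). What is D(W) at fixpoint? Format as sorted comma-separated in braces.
Answer: {6,7}

Derivation:
pass 0 (initial): D(W)={2,5,6,7}
pass 1: V {2,5,6,7,8,9}->{2,5}; W {2,5,6,7}->{6,7}; Y {2,4,5,6,7}->{2,4,5}
pass 2: no change
Fixpoint after 2 passes: D(W) = {6,7}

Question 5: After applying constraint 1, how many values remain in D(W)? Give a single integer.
Constraint 1 (Y != W) on D(Y)={2,4,5,6,7} D(W)={2,5,6,7}: no change
So after constraint 1: D(W)={2,5,6,7}, size = 4

Answer: 4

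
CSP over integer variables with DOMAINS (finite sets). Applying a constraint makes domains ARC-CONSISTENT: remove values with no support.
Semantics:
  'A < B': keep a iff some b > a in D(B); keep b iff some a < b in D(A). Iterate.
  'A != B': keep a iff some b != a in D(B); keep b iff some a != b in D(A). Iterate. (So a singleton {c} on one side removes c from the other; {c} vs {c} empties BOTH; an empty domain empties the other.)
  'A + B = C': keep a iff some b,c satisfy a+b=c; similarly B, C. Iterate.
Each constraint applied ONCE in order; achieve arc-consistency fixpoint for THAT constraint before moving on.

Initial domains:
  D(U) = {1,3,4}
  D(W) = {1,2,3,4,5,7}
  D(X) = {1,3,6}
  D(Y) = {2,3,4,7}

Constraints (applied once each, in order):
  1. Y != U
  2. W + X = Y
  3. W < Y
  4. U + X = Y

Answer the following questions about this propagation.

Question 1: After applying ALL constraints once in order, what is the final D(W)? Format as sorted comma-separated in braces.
Constraint 1 (Y != U) on D(Y)={2,3,4,7} D(U)={1,3,4}: no change
Constraint 2 (W + X = Y) on D(W)={1,2,3,4,5,7} D(X)={1,3,6} D(Y)={2,3,4,7}: W {1,2,3,4,5,7}->{1,2,3,4}
Constraint 3 (W < Y) on D(W)={1,2,3,4} D(Y)={2,3,4,7}: no change
Constraint 4 (U + X = Y) on D(U)={1,3,4} D(X)={1,3,6} D(Y)={2,3,4,7}: Y {2,3,4,7}->{2,4,7}
So after all 4 constraints: D(W) = {1,2,3,4}

Answer: {1,2,3,4}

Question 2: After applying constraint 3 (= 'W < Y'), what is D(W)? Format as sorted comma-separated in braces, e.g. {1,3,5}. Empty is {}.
Answer: {1,2,3,4}

Derivation:
Constraint 1 (Y != U) on D(Y)={2,3,4,7} D(U)={1,3,4}: no change
Constraint 2 (W + X = Y) on D(W)={1,2,3,4,5,7} D(X)={1,3,6} D(Y)={2,3,4,7}: W {1,2,3,4,5,7}->{1,2,3,4}
Constraint 3 (W < Y) on D(W)={1,2,3,4} D(Y)={2,3,4,7}: no change
So after constraint 3: D(W) = {1,2,3,4}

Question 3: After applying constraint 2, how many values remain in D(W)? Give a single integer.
Answer: 4

Derivation:
Constraint 1 (Y != U) on D(Y)={2,3,4,7} D(U)={1,3,4}: no change
Constraint 2 (W + X = Y) on D(W)={1,2,3,4,5,7} D(X)={1,3,6} D(Y)={2,3,4,7}: W {1,2,3,4,5,7}->{1,2,3,4}
So after constraint 2: D(W)={1,2,3,4}, size = 4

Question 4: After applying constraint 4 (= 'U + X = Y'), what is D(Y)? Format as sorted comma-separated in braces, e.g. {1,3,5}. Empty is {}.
Constraint 1 (Y != U) on D(Y)={2,3,4,7} D(U)={1,3,4}: no change
Constraint 2 (W + X = Y) on D(W)={1,2,3,4,5,7} D(X)={1,3,6} D(Y)={2,3,4,7}: W {1,2,3,4,5,7}->{1,2,3,4}
Constraint 3 (W < Y) on D(W)={1,2,3,4} D(Y)={2,3,4,7}: no change
Constraint 4 (U + X = Y) on D(U)={1,3,4} D(X)={1,3,6} D(Y)={2,3,4,7}: Y {2,3,4,7}->{2,4,7}
So after constraint 4: D(Y) = {2,4,7}

Answer: {2,4,7}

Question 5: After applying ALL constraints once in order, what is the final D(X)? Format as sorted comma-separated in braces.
Answer: {1,3,6}

Derivation:
Constraint 1 (Y != U) on D(Y)={2,3,4,7} D(U)={1,3,4}: no change
Constraint 2 (W + X = Y) on D(W)={1,2,3,4,5,7} D(X)={1,3,6} D(Y)={2,3,4,7}: W {1,2,3,4,5,7}->{1,2,3,4}
Constraint 3 (W < Y) on D(W)={1,2,3,4} D(Y)={2,3,4,7}: no change
Constraint 4 (U + X = Y) on D(U)={1,3,4} D(X)={1,3,6} D(Y)={2,3,4,7}: Y {2,3,4,7}->{2,4,7}
So after all 4 constraints: D(X) = {1,3,6}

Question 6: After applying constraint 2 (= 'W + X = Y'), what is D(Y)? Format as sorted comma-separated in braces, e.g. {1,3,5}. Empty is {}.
Constraint 1 (Y != U) on D(Y)={2,3,4,7} D(U)={1,3,4}: no change
Constraint 2 (W + X = Y) on D(W)={1,2,3,4,5,7} D(X)={1,3,6} D(Y)={2,3,4,7}: W {1,2,3,4,5,7}->{1,2,3,4}
So after constraint 2: D(Y) = {2,3,4,7}

Answer: {2,3,4,7}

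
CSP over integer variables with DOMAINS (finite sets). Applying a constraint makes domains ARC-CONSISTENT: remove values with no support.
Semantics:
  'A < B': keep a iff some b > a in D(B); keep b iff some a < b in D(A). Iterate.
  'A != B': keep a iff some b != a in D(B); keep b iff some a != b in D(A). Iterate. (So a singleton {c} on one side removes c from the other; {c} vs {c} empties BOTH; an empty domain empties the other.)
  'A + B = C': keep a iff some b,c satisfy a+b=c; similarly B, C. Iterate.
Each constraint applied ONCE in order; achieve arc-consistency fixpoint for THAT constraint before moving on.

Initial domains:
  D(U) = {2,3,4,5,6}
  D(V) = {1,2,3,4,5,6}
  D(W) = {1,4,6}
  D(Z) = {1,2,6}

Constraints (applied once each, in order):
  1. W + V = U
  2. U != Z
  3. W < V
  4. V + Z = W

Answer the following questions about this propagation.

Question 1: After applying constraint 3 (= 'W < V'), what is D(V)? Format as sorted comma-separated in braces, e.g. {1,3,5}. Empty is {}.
Answer: {2,3,4,5}

Derivation:
Constraint 1 (W + V = U) on D(W)={1,4,6} D(V)={1,2,3,4,5,6} D(U)={2,3,4,5,6}: W {1,4,6}->{1,4}; V {1,2,3,4,5,6}->{1,2,3,4,5}
Constraint 2 (U != Z) on D(U)={2,3,4,5,6} D(Z)={1,2,6}: no change
Constraint 3 (W < V) on D(W)={1,4} D(V)={1,2,3,4,5}: V {1,2,3,4,5}->{2,3,4,5}
So after constraint 3: D(V) = {2,3,4,5}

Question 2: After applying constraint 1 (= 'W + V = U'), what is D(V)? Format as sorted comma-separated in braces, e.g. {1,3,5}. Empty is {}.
Constraint 1 (W + V = U) on D(W)={1,4,6} D(V)={1,2,3,4,5,6} D(U)={2,3,4,5,6}: W {1,4,6}->{1,4}; V {1,2,3,4,5,6}->{1,2,3,4,5}
So after constraint 1: D(V) = {1,2,3,4,5}

Answer: {1,2,3,4,5}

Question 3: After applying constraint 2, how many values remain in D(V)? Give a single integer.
Constraint 1 (W + V = U) on D(W)={1,4,6} D(V)={1,2,3,4,5,6} D(U)={2,3,4,5,6}: W {1,4,6}->{1,4}; V {1,2,3,4,5,6}->{1,2,3,4,5}
Constraint 2 (U != Z) on D(U)={2,3,4,5,6} D(Z)={1,2,6}: no change
So after constraint 2: D(V)={1,2,3,4,5}, size = 5

Answer: 5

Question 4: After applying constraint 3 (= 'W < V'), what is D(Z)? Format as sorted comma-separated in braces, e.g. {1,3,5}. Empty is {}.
Answer: {1,2,6}

Derivation:
Constraint 1 (W + V = U) on D(W)={1,4,6} D(V)={1,2,3,4,5,6} D(U)={2,3,4,5,6}: W {1,4,6}->{1,4}; V {1,2,3,4,5,6}->{1,2,3,4,5}
Constraint 2 (U != Z) on D(U)={2,3,4,5,6} D(Z)={1,2,6}: no change
Constraint 3 (W < V) on D(W)={1,4} D(V)={1,2,3,4,5}: V {1,2,3,4,5}->{2,3,4,5}
So after constraint 3: D(Z) = {1,2,6}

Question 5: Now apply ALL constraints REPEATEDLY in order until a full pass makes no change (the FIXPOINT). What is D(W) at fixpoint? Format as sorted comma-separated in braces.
Answer: {}

Derivation:
pass 0 (initial): D(W)={1,4,6}
pass 1: V {1,2,3,4,5,6}->{2,3}; W {1,4,6}->{4}; Z {1,2,6}->{1,2}
pass 2: U {2,3,4,5,6}->{6}; V {2,3}->{}; W {4}->{}; Z {1,2}->{}
pass 3: U {6}->{}
pass 4: no change
Fixpoint after 4 passes: D(W) = {}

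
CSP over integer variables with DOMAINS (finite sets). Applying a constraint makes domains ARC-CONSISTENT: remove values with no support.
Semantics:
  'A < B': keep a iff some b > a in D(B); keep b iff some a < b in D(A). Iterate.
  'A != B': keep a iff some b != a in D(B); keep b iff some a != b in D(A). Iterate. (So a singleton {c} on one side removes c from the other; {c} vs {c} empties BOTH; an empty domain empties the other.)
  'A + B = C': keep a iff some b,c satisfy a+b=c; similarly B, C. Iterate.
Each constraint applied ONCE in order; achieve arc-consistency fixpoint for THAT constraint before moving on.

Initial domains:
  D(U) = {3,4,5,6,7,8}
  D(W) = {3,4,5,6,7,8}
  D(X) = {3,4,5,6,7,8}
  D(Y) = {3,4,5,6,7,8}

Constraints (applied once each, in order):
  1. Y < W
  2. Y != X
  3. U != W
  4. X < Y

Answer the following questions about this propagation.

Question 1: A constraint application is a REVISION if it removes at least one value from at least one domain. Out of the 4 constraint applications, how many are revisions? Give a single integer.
Constraint 1 (Y < W) on D(Y)={3,4,5,6,7,8} D(W)={3,4,5,6,7,8}: Y {3,4,5,6,7,8}->{3,4,5,6,7}; W {3,4,5,6,7,8}->{4,5,6,7,8} => REVISION
Constraint 2 (Y != X) on D(Y)={3,4,5,6,7} D(X)={3,4,5,6,7,8}: no change => not a revision
Constraint 3 (U != W) on D(U)={3,4,5,6,7,8} D(W)={4,5,6,7,8}: no change => not a revision
Constraint 4 (X < Y) on D(X)={3,4,5,6,7,8} D(Y)={3,4,5,6,7}: X {3,4,5,6,7,8}->{3,4,5,6}; Y {3,4,5,6,7}->{4,5,6,7} => REVISION
Total revisions = 2

Answer: 2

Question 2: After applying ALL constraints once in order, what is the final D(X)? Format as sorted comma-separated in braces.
Answer: {3,4,5,6}

Derivation:
Constraint 1 (Y < W) on D(Y)={3,4,5,6,7,8} D(W)={3,4,5,6,7,8}: Y {3,4,5,6,7,8}->{3,4,5,6,7}; W {3,4,5,6,7,8}->{4,5,6,7,8}
Constraint 2 (Y != X) on D(Y)={3,4,5,6,7} D(X)={3,4,5,6,7,8}: no change
Constraint 3 (U != W) on D(U)={3,4,5,6,7,8} D(W)={4,5,6,7,8}: no change
Constraint 4 (X < Y) on D(X)={3,4,5,6,7,8} D(Y)={3,4,5,6,7}: X {3,4,5,6,7,8}->{3,4,5,6}; Y {3,4,5,6,7}->{4,5,6,7}
So after all 4 constraints: D(X) = {3,4,5,6}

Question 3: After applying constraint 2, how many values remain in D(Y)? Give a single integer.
Constraint 1 (Y < W) on D(Y)={3,4,5,6,7,8} D(W)={3,4,5,6,7,8}: Y {3,4,5,6,7,8}->{3,4,5,6,7}; W {3,4,5,6,7,8}->{4,5,6,7,8}
Constraint 2 (Y != X) on D(Y)={3,4,5,6,7} D(X)={3,4,5,6,7,8}: no change
So after constraint 2: D(Y)={3,4,5,6,7}, size = 5

Answer: 5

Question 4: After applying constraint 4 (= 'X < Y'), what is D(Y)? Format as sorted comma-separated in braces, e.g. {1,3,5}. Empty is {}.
Constraint 1 (Y < W) on D(Y)={3,4,5,6,7,8} D(W)={3,4,5,6,7,8}: Y {3,4,5,6,7,8}->{3,4,5,6,7}; W {3,4,5,6,7,8}->{4,5,6,7,8}
Constraint 2 (Y != X) on D(Y)={3,4,5,6,7} D(X)={3,4,5,6,7,8}: no change
Constraint 3 (U != W) on D(U)={3,4,5,6,7,8} D(W)={4,5,6,7,8}: no change
Constraint 4 (X < Y) on D(X)={3,4,5,6,7,8} D(Y)={3,4,5,6,7}: X {3,4,5,6,7,8}->{3,4,5,6}; Y {3,4,5,6,7}->{4,5,6,7}
So after constraint 4: D(Y) = {4,5,6,7}

Answer: {4,5,6,7}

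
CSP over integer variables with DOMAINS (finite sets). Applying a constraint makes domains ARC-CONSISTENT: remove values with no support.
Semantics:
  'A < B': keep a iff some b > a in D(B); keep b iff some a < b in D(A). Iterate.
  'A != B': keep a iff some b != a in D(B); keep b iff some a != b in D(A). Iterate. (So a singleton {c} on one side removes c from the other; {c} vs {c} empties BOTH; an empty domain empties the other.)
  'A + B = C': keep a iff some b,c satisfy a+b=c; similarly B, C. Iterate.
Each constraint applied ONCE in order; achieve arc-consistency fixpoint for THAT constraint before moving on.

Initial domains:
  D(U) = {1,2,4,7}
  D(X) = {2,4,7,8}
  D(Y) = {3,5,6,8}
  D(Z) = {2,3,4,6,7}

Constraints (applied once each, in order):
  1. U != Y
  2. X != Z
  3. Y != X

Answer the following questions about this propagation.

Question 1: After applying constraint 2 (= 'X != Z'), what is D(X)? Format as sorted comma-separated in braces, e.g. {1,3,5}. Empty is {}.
Answer: {2,4,7,8}

Derivation:
Constraint 1 (U != Y) on D(U)={1,2,4,7} D(Y)={3,5,6,8}: no change
Constraint 2 (X != Z) on D(X)={2,4,7,8} D(Z)={2,3,4,6,7}: no change
So after constraint 2: D(X) = {2,4,7,8}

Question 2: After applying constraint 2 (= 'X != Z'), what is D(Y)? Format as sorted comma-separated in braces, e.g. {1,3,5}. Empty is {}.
Constraint 1 (U != Y) on D(U)={1,2,4,7} D(Y)={3,5,6,8}: no change
Constraint 2 (X != Z) on D(X)={2,4,7,8} D(Z)={2,3,4,6,7}: no change
So after constraint 2: D(Y) = {3,5,6,8}

Answer: {3,5,6,8}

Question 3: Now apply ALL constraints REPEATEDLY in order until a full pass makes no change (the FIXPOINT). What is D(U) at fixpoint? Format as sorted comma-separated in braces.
pass 0 (initial): D(U)={1,2,4,7}
pass 1: no change
Fixpoint after 1 passes: D(U) = {1,2,4,7}

Answer: {1,2,4,7}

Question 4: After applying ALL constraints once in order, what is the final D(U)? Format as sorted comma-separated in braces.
Constraint 1 (U != Y) on D(U)={1,2,4,7} D(Y)={3,5,6,8}: no change
Constraint 2 (X != Z) on D(X)={2,4,7,8} D(Z)={2,3,4,6,7}: no change
Constraint 3 (Y != X) on D(Y)={3,5,6,8} D(X)={2,4,7,8}: no change
So after all 3 constraints: D(U) = {1,2,4,7}

Answer: {1,2,4,7}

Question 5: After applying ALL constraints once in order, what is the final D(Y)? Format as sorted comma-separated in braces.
Answer: {3,5,6,8}

Derivation:
Constraint 1 (U != Y) on D(U)={1,2,4,7} D(Y)={3,5,6,8}: no change
Constraint 2 (X != Z) on D(X)={2,4,7,8} D(Z)={2,3,4,6,7}: no change
Constraint 3 (Y != X) on D(Y)={3,5,6,8} D(X)={2,4,7,8}: no change
So after all 3 constraints: D(Y) = {3,5,6,8}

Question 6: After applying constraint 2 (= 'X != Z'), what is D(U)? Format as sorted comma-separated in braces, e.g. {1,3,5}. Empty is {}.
Constraint 1 (U != Y) on D(U)={1,2,4,7} D(Y)={3,5,6,8}: no change
Constraint 2 (X != Z) on D(X)={2,4,7,8} D(Z)={2,3,4,6,7}: no change
So after constraint 2: D(U) = {1,2,4,7}

Answer: {1,2,4,7}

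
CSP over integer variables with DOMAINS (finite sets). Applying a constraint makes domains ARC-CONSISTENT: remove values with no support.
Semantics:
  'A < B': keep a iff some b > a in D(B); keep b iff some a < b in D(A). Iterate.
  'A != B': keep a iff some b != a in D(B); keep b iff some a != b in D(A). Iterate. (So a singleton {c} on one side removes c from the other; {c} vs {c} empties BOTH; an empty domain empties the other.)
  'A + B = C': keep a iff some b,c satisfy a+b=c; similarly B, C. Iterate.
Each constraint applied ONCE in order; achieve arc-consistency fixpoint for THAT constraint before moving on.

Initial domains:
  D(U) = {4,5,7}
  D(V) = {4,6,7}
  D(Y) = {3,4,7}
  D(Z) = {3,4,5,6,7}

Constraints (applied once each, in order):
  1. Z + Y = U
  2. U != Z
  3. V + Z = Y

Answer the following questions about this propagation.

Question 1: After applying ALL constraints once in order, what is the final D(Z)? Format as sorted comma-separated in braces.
Constraint 1 (Z + Y = U) on D(Z)={3,4,5,6,7} D(Y)={3,4,7} D(U)={4,5,7}: Z {3,4,5,6,7}->{3,4}; Y {3,4,7}->{3,4}; U {4,5,7}->{7}
Constraint 2 (U != Z) on D(U)={7} D(Z)={3,4}: no change
Constraint 3 (V + Z = Y) on D(V)={4,6,7} D(Z)={3,4} D(Y)={3,4}: V {4,6,7}->{}; Z {3,4}->{}; Y {3,4}->{}
So after all 3 constraints: D(Z) = {}

Answer: {}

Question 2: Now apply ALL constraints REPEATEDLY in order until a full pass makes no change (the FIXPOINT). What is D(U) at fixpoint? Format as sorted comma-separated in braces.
Answer: {}

Derivation:
pass 0 (initial): D(U)={4,5,7}
pass 1: U {4,5,7}->{7}; V {4,6,7}->{}; Y {3,4,7}->{}; Z {3,4,5,6,7}->{}
pass 2: U {7}->{}
pass 3: no change
Fixpoint after 3 passes: D(U) = {}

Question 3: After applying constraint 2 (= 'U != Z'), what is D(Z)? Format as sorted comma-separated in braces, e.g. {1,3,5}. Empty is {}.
Answer: {3,4}

Derivation:
Constraint 1 (Z + Y = U) on D(Z)={3,4,5,6,7} D(Y)={3,4,7} D(U)={4,5,7}: Z {3,4,5,6,7}->{3,4}; Y {3,4,7}->{3,4}; U {4,5,7}->{7}
Constraint 2 (U != Z) on D(U)={7} D(Z)={3,4}: no change
So after constraint 2: D(Z) = {3,4}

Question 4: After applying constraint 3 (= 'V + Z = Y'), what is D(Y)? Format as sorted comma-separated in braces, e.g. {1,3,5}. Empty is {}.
Constraint 1 (Z + Y = U) on D(Z)={3,4,5,6,7} D(Y)={3,4,7} D(U)={4,5,7}: Z {3,4,5,6,7}->{3,4}; Y {3,4,7}->{3,4}; U {4,5,7}->{7}
Constraint 2 (U != Z) on D(U)={7} D(Z)={3,4}: no change
Constraint 3 (V + Z = Y) on D(V)={4,6,7} D(Z)={3,4} D(Y)={3,4}: V {4,6,7}->{}; Z {3,4}->{}; Y {3,4}->{}
So after constraint 3: D(Y) = {}

Answer: {}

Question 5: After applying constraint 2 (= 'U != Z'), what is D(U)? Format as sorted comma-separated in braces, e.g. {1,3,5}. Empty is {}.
Answer: {7}

Derivation:
Constraint 1 (Z + Y = U) on D(Z)={3,4,5,6,7} D(Y)={3,4,7} D(U)={4,5,7}: Z {3,4,5,6,7}->{3,4}; Y {3,4,7}->{3,4}; U {4,5,7}->{7}
Constraint 2 (U != Z) on D(U)={7} D(Z)={3,4}: no change
So after constraint 2: D(U) = {7}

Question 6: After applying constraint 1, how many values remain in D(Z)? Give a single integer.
Constraint 1 (Z + Y = U) on D(Z)={3,4,5,6,7} D(Y)={3,4,7} D(U)={4,5,7}: Z {3,4,5,6,7}->{3,4}; Y {3,4,7}->{3,4}; U {4,5,7}->{7}
So after constraint 1: D(Z)={3,4}, size = 2

Answer: 2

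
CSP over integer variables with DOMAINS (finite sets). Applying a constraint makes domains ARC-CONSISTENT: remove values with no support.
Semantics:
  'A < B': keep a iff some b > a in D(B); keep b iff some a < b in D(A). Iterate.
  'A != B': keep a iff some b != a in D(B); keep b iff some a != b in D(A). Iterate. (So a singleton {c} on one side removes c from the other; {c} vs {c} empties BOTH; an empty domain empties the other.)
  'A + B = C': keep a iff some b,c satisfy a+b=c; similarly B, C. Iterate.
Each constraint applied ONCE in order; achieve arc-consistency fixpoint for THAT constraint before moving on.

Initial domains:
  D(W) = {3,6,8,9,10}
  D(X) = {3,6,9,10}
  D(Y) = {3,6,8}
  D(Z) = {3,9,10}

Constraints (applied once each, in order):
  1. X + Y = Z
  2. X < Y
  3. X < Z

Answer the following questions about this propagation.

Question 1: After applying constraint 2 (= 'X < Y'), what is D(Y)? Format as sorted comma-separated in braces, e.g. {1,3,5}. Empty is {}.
Answer: {6}

Derivation:
Constraint 1 (X + Y = Z) on D(X)={3,6,9,10} D(Y)={3,6,8} D(Z)={3,9,10}: X {3,6,9,10}->{3,6}; Y {3,6,8}->{3,6}; Z {3,9,10}->{9}
Constraint 2 (X < Y) on D(X)={3,6} D(Y)={3,6}: X {3,6}->{3}; Y {3,6}->{6}
So after constraint 2: D(Y) = {6}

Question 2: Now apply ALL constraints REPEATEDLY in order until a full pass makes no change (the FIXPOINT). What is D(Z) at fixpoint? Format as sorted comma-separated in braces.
pass 0 (initial): D(Z)={3,9,10}
pass 1: X {3,6,9,10}->{3}; Y {3,6,8}->{6}; Z {3,9,10}->{9}
pass 2: no change
Fixpoint after 2 passes: D(Z) = {9}

Answer: {9}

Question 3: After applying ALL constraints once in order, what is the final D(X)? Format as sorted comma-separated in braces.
Constraint 1 (X + Y = Z) on D(X)={3,6,9,10} D(Y)={3,6,8} D(Z)={3,9,10}: X {3,6,9,10}->{3,6}; Y {3,6,8}->{3,6}; Z {3,9,10}->{9}
Constraint 2 (X < Y) on D(X)={3,6} D(Y)={3,6}: X {3,6}->{3}; Y {3,6}->{6}
Constraint 3 (X < Z) on D(X)={3} D(Z)={9}: no change
So after all 3 constraints: D(X) = {3}

Answer: {3}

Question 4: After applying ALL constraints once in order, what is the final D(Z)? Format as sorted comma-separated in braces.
Constraint 1 (X + Y = Z) on D(X)={3,6,9,10} D(Y)={3,6,8} D(Z)={3,9,10}: X {3,6,9,10}->{3,6}; Y {3,6,8}->{3,6}; Z {3,9,10}->{9}
Constraint 2 (X < Y) on D(X)={3,6} D(Y)={3,6}: X {3,6}->{3}; Y {3,6}->{6}
Constraint 3 (X < Z) on D(X)={3} D(Z)={9}: no change
So after all 3 constraints: D(Z) = {9}

Answer: {9}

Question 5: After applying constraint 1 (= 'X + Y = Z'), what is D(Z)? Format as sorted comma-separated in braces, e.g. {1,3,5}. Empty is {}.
Answer: {9}

Derivation:
Constraint 1 (X + Y = Z) on D(X)={3,6,9,10} D(Y)={3,6,8} D(Z)={3,9,10}: X {3,6,9,10}->{3,6}; Y {3,6,8}->{3,6}; Z {3,9,10}->{9}
So after constraint 1: D(Z) = {9}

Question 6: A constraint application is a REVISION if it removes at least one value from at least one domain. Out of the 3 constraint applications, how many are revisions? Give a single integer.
Answer: 2

Derivation:
Constraint 1 (X + Y = Z) on D(X)={3,6,9,10} D(Y)={3,6,8} D(Z)={3,9,10}: X {3,6,9,10}->{3,6}; Y {3,6,8}->{3,6}; Z {3,9,10}->{9} => REVISION
Constraint 2 (X < Y) on D(X)={3,6} D(Y)={3,6}: X {3,6}->{3}; Y {3,6}->{6} => REVISION
Constraint 3 (X < Z) on D(X)={3} D(Z)={9}: no change => not a revision
Total revisions = 2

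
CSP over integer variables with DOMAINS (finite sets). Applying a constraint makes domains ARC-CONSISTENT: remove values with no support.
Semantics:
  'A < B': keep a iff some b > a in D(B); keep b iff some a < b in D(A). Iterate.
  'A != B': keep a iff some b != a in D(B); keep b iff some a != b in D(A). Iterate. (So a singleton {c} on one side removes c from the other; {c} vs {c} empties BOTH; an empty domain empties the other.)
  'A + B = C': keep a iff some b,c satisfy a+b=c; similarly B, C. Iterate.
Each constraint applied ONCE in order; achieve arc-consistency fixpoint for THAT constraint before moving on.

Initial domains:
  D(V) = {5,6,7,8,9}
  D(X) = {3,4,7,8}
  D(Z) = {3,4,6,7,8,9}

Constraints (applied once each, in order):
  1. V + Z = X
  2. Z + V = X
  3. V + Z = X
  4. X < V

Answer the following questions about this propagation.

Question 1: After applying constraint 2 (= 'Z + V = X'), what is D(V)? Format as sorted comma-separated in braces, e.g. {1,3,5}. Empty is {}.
Constraint 1 (V + Z = X) on D(V)={5,6,7,8,9} D(Z)={3,4,6,7,8,9} D(X)={3,4,7,8}: V {5,6,7,8,9}->{5}; Z {3,4,6,7,8,9}->{3}; X {3,4,7,8}->{8}
Constraint 2 (Z + V = X) on D(Z)={3} D(V)={5} D(X)={8}: no change
So after constraint 2: D(V) = {5}

Answer: {5}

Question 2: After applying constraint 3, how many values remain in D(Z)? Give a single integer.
Answer: 1

Derivation:
Constraint 1 (V + Z = X) on D(V)={5,6,7,8,9} D(Z)={3,4,6,7,8,9} D(X)={3,4,7,8}: V {5,6,7,8,9}->{5}; Z {3,4,6,7,8,9}->{3}; X {3,4,7,8}->{8}
Constraint 2 (Z + V = X) on D(Z)={3} D(V)={5} D(X)={8}: no change
Constraint 3 (V + Z = X) on D(V)={5} D(Z)={3} D(X)={8}: no change
So after constraint 3: D(Z)={3}, size = 1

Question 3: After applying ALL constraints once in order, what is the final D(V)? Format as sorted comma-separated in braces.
Answer: {}

Derivation:
Constraint 1 (V + Z = X) on D(V)={5,6,7,8,9} D(Z)={3,4,6,7,8,9} D(X)={3,4,7,8}: V {5,6,7,8,9}->{5}; Z {3,4,6,7,8,9}->{3}; X {3,4,7,8}->{8}
Constraint 2 (Z + V = X) on D(Z)={3} D(V)={5} D(X)={8}: no change
Constraint 3 (V + Z = X) on D(V)={5} D(Z)={3} D(X)={8}: no change
Constraint 4 (X < V) on D(X)={8} D(V)={5}: X {8}->{}; V {5}->{}
So after all 4 constraints: D(V) = {}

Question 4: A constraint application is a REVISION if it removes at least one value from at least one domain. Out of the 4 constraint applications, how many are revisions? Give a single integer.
Answer: 2

Derivation:
Constraint 1 (V + Z = X) on D(V)={5,6,7,8,9} D(Z)={3,4,6,7,8,9} D(X)={3,4,7,8}: V {5,6,7,8,9}->{5}; Z {3,4,6,7,8,9}->{3}; X {3,4,7,8}->{8} => REVISION
Constraint 2 (Z + V = X) on D(Z)={3} D(V)={5} D(X)={8}: no change => not a revision
Constraint 3 (V + Z = X) on D(V)={5} D(Z)={3} D(X)={8}: no change => not a revision
Constraint 4 (X < V) on D(X)={8} D(V)={5}: X {8}->{}; V {5}->{} => REVISION
Total revisions = 2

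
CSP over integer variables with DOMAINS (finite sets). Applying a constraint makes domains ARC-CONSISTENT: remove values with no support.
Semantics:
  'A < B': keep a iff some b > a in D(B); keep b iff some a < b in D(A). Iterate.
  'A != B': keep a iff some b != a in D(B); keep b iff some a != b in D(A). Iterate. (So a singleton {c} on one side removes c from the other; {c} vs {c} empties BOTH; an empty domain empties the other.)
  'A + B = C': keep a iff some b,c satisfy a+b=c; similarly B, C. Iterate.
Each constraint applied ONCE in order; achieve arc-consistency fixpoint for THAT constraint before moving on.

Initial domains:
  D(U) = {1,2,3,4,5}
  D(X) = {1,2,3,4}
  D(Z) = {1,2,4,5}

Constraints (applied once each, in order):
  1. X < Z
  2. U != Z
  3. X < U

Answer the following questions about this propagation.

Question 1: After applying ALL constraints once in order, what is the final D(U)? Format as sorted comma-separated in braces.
Answer: {2,3,4,5}

Derivation:
Constraint 1 (X < Z) on D(X)={1,2,3,4} D(Z)={1,2,4,5}: Z {1,2,4,5}->{2,4,5}
Constraint 2 (U != Z) on D(U)={1,2,3,4,5} D(Z)={2,4,5}: no change
Constraint 3 (X < U) on D(X)={1,2,3,4} D(U)={1,2,3,4,5}: U {1,2,3,4,5}->{2,3,4,5}
So after all 3 constraints: D(U) = {2,3,4,5}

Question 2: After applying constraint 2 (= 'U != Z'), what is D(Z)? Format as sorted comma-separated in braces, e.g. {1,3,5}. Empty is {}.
Constraint 1 (X < Z) on D(X)={1,2,3,4} D(Z)={1,2,4,5}: Z {1,2,4,5}->{2,4,5}
Constraint 2 (U != Z) on D(U)={1,2,3,4,5} D(Z)={2,4,5}: no change
So after constraint 2: D(Z) = {2,4,5}

Answer: {2,4,5}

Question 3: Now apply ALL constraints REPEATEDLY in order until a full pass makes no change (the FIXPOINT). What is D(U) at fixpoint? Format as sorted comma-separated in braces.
pass 0 (initial): D(U)={1,2,3,4,5}
pass 1: U {1,2,3,4,5}->{2,3,4,5}; Z {1,2,4,5}->{2,4,5}
pass 2: no change
Fixpoint after 2 passes: D(U) = {2,3,4,5}

Answer: {2,3,4,5}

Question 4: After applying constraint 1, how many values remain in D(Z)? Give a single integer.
Constraint 1 (X < Z) on D(X)={1,2,3,4} D(Z)={1,2,4,5}: Z {1,2,4,5}->{2,4,5}
So after constraint 1: D(Z)={2,4,5}, size = 3

Answer: 3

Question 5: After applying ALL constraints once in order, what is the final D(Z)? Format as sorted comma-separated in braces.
Constraint 1 (X < Z) on D(X)={1,2,3,4} D(Z)={1,2,4,5}: Z {1,2,4,5}->{2,4,5}
Constraint 2 (U != Z) on D(U)={1,2,3,4,5} D(Z)={2,4,5}: no change
Constraint 3 (X < U) on D(X)={1,2,3,4} D(U)={1,2,3,4,5}: U {1,2,3,4,5}->{2,3,4,5}
So after all 3 constraints: D(Z) = {2,4,5}

Answer: {2,4,5}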